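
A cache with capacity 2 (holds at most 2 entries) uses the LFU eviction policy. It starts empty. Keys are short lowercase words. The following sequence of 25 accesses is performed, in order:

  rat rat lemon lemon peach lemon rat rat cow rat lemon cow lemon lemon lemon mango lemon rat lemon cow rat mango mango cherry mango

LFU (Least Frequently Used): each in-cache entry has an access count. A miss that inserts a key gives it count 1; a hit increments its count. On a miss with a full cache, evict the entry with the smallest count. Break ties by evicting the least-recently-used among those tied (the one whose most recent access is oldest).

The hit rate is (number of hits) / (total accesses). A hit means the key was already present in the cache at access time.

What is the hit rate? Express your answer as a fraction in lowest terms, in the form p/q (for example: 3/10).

LFU simulation (capacity=2):
  1. access rat: MISS. Cache: [rat(c=1)]
  2. access rat: HIT, count now 2. Cache: [rat(c=2)]
  3. access lemon: MISS. Cache: [lemon(c=1) rat(c=2)]
  4. access lemon: HIT, count now 2. Cache: [rat(c=2) lemon(c=2)]
  5. access peach: MISS, evict rat(c=2). Cache: [peach(c=1) lemon(c=2)]
  6. access lemon: HIT, count now 3. Cache: [peach(c=1) lemon(c=3)]
  7. access rat: MISS, evict peach(c=1). Cache: [rat(c=1) lemon(c=3)]
  8. access rat: HIT, count now 2. Cache: [rat(c=2) lemon(c=3)]
  9. access cow: MISS, evict rat(c=2). Cache: [cow(c=1) lemon(c=3)]
  10. access rat: MISS, evict cow(c=1). Cache: [rat(c=1) lemon(c=3)]
  11. access lemon: HIT, count now 4. Cache: [rat(c=1) lemon(c=4)]
  12. access cow: MISS, evict rat(c=1). Cache: [cow(c=1) lemon(c=4)]
  13. access lemon: HIT, count now 5. Cache: [cow(c=1) lemon(c=5)]
  14. access lemon: HIT, count now 6. Cache: [cow(c=1) lemon(c=6)]
  15. access lemon: HIT, count now 7. Cache: [cow(c=1) lemon(c=7)]
  16. access mango: MISS, evict cow(c=1). Cache: [mango(c=1) lemon(c=7)]
  17. access lemon: HIT, count now 8. Cache: [mango(c=1) lemon(c=8)]
  18. access rat: MISS, evict mango(c=1). Cache: [rat(c=1) lemon(c=8)]
  19. access lemon: HIT, count now 9. Cache: [rat(c=1) lemon(c=9)]
  20. access cow: MISS, evict rat(c=1). Cache: [cow(c=1) lemon(c=9)]
  21. access rat: MISS, evict cow(c=1). Cache: [rat(c=1) lemon(c=9)]
  22. access mango: MISS, evict rat(c=1). Cache: [mango(c=1) lemon(c=9)]
  23. access mango: HIT, count now 2. Cache: [mango(c=2) lemon(c=9)]
  24. access cherry: MISS, evict mango(c=2). Cache: [cherry(c=1) lemon(c=9)]
  25. access mango: MISS, evict cherry(c=1). Cache: [mango(c=1) lemon(c=9)]
Total: 11 hits, 14 misses, 12 evictions

Hit rate = 11/25

Answer: 11/25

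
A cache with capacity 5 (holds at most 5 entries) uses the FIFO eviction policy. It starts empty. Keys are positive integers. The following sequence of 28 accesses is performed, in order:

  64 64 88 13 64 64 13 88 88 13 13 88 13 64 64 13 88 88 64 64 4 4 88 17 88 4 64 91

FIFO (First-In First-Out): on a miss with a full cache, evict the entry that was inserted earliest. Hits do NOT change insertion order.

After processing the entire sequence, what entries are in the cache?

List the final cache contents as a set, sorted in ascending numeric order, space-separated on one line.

FIFO simulation (capacity=5):
  1. access 64: MISS. Cache (old->new): [64]
  2. access 64: HIT. Cache (old->new): [64]
  3. access 88: MISS. Cache (old->new): [64 88]
  4. access 13: MISS. Cache (old->new): [64 88 13]
  5. access 64: HIT. Cache (old->new): [64 88 13]
  6. access 64: HIT. Cache (old->new): [64 88 13]
  7. access 13: HIT. Cache (old->new): [64 88 13]
  8. access 88: HIT. Cache (old->new): [64 88 13]
  9. access 88: HIT. Cache (old->new): [64 88 13]
  10. access 13: HIT. Cache (old->new): [64 88 13]
  11. access 13: HIT. Cache (old->new): [64 88 13]
  12. access 88: HIT. Cache (old->new): [64 88 13]
  13. access 13: HIT. Cache (old->new): [64 88 13]
  14. access 64: HIT. Cache (old->new): [64 88 13]
  15. access 64: HIT. Cache (old->new): [64 88 13]
  16. access 13: HIT. Cache (old->new): [64 88 13]
  17. access 88: HIT. Cache (old->new): [64 88 13]
  18. access 88: HIT. Cache (old->new): [64 88 13]
  19. access 64: HIT. Cache (old->new): [64 88 13]
  20. access 64: HIT. Cache (old->new): [64 88 13]
  21. access 4: MISS. Cache (old->new): [64 88 13 4]
  22. access 4: HIT. Cache (old->new): [64 88 13 4]
  23. access 88: HIT. Cache (old->new): [64 88 13 4]
  24. access 17: MISS. Cache (old->new): [64 88 13 4 17]
  25. access 88: HIT. Cache (old->new): [64 88 13 4 17]
  26. access 4: HIT. Cache (old->new): [64 88 13 4 17]
  27. access 64: HIT. Cache (old->new): [64 88 13 4 17]
  28. access 91: MISS, evict 64. Cache (old->new): [88 13 4 17 91]
Total: 22 hits, 6 misses, 1 evictions

Answer: 4 13 17 88 91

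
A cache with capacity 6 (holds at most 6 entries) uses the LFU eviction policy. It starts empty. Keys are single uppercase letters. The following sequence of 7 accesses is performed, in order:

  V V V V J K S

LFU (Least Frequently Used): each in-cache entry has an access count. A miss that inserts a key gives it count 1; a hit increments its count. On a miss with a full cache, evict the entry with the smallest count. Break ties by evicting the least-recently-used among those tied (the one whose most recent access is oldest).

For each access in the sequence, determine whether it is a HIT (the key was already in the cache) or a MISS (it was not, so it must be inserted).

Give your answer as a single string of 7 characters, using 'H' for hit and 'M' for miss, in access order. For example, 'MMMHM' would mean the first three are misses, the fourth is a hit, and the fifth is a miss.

Answer: MHHHMMM

Derivation:
LFU simulation (capacity=6):
  1. access V: MISS. Cache: [V(c=1)]
  2. access V: HIT, count now 2. Cache: [V(c=2)]
  3. access V: HIT, count now 3. Cache: [V(c=3)]
  4. access V: HIT, count now 4. Cache: [V(c=4)]
  5. access J: MISS. Cache: [J(c=1) V(c=4)]
  6. access K: MISS. Cache: [J(c=1) K(c=1) V(c=4)]
  7. access S: MISS. Cache: [J(c=1) K(c=1) S(c=1) V(c=4)]
Total: 3 hits, 4 misses, 0 evictions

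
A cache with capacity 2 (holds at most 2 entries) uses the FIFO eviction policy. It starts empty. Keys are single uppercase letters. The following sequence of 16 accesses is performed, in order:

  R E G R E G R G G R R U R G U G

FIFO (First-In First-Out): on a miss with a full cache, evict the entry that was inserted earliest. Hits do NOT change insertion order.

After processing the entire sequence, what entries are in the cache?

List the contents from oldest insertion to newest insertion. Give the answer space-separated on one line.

FIFO simulation (capacity=2):
  1. access R: MISS. Cache (old->new): [R]
  2. access E: MISS. Cache (old->new): [R E]
  3. access G: MISS, evict R. Cache (old->new): [E G]
  4. access R: MISS, evict E. Cache (old->new): [G R]
  5. access E: MISS, evict G. Cache (old->new): [R E]
  6. access G: MISS, evict R. Cache (old->new): [E G]
  7. access R: MISS, evict E. Cache (old->new): [G R]
  8. access G: HIT. Cache (old->new): [G R]
  9. access G: HIT. Cache (old->new): [G R]
  10. access R: HIT. Cache (old->new): [G R]
  11. access R: HIT. Cache (old->new): [G R]
  12. access U: MISS, evict G. Cache (old->new): [R U]
  13. access R: HIT. Cache (old->new): [R U]
  14. access G: MISS, evict R. Cache (old->new): [U G]
  15. access U: HIT. Cache (old->new): [U G]
  16. access G: HIT. Cache (old->new): [U G]
Total: 7 hits, 9 misses, 7 evictions

Answer: U G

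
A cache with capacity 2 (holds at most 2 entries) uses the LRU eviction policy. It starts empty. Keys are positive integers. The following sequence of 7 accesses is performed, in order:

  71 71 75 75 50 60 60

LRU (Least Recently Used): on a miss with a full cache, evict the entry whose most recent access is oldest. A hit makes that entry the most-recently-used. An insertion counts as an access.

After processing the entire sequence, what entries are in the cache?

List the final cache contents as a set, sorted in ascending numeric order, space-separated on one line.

Answer: 50 60

Derivation:
LRU simulation (capacity=2):
  1. access 71: MISS. Cache (LRU->MRU): [71]
  2. access 71: HIT. Cache (LRU->MRU): [71]
  3. access 75: MISS. Cache (LRU->MRU): [71 75]
  4. access 75: HIT. Cache (LRU->MRU): [71 75]
  5. access 50: MISS, evict 71. Cache (LRU->MRU): [75 50]
  6. access 60: MISS, evict 75. Cache (LRU->MRU): [50 60]
  7. access 60: HIT. Cache (LRU->MRU): [50 60]
Total: 3 hits, 4 misses, 2 evictions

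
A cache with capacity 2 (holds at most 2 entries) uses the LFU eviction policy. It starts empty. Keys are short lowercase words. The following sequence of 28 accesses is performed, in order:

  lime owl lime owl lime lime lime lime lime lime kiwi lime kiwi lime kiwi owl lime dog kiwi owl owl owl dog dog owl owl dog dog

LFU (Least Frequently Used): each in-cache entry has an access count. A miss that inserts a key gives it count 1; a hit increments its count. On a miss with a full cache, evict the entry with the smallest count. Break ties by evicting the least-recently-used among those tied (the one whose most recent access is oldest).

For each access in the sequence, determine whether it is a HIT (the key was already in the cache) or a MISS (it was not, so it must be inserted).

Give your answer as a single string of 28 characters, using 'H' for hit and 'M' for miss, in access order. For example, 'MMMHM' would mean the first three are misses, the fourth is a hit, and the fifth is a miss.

LFU simulation (capacity=2):
  1. access lime: MISS. Cache: [lime(c=1)]
  2. access owl: MISS. Cache: [lime(c=1) owl(c=1)]
  3. access lime: HIT, count now 2. Cache: [owl(c=1) lime(c=2)]
  4. access owl: HIT, count now 2. Cache: [lime(c=2) owl(c=2)]
  5. access lime: HIT, count now 3. Cache: [owl(c=2) lime(c=3)]
  6. access lime: HIT, count now 4. Cache: [owl(c=2) lime(c=4)]
  7. access lime: HIT, count now 5. Cache: [owl(c=2) lime(c=5)]
  8. access lime: HIT, count now 6. Cache: [owl(c=2) lime(c=6)]
  9. access lime: HIT, count now 7. Cache: [owl(c=2) lime(c=7)]
  10. access lime: HIT, count now 8. Cache: [owl(c=2) lime(c=8)]
  11. access kiwi: MISS, evict owl(c=2). Cache: [kiwi(c=1) lime(c=8)]
  12. access lime: HIT, count now 9. Cache: [kiwi(c=1) lime(c=9)]
  13. access kiwi: HIT, count now 2. Cache: [kiwi(c=2) lime(c=9)]
  14. access lime: HIT, count now 10. Cache: [kiwi(c=2) lime(c=10)]
  15. access kiwi: HIT, count now 3. Cache: [kiwi(c=3) lime(c=10)]
  16. access owl: MISS, evict kiwi(c=3). Cache: [owl(c=1) lime(c=10)]
  17. access lime: HIT, count now 11. Cache: [owl(c=1) lime(c=11)]
  18. access dog: MISS, evict owl(c=1). Cache: [dog(c=1) lime(c=11)]
  19. access kiwi: MISS, evict dog(c=1). Cache: [kiwi(c=1) lime(c=11)]
  20. access owl: MISS, evict kiwi(c=1). Cache: [owl(c=1) lime(c=11)]
  21. access owl: HIT, count now 2. Cache: [owl(c=2) lime(c=11)]
  22. access owl: HIT, count now 3. Cache: [owl(c=3) lime(c=11)]
  23. access dog: MISS, evict owl(c=3). Cache: [dog(c=1) lime(c=11)]
  24. access dog: HIT, count now 2. Cache: [dog(c=2) lime(c=11)]
  25. access owl: MISS, evict dog(c=2). Cache: [owl(c=1) lime(c=11)]
  26. access owl: HIT, count now 2. Cache: [owl(c=2) lime(c=11)]
  27. access dog: MISS, evict owl(c=2). Cache: [dog(c=1) lime(c=11)]
  28. access dog: HIT, count now 2. Cache: [dog(c=2) lime(c=11)]
Total: 18 hits, 10 misses, 8 evictions

Answer: MMHHHHHHHHMHHHHMHMMMHHMHMHMH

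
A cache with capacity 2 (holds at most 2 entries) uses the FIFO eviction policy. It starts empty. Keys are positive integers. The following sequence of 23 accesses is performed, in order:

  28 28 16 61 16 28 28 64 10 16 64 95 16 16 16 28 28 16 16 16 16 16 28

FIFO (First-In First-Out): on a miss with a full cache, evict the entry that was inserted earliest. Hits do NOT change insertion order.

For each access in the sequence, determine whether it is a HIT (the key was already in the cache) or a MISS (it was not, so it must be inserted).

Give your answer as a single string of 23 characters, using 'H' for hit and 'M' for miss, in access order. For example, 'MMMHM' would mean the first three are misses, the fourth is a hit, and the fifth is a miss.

Answer: MHMMHMHMMMMMMHHMHHHHHHH

Derivation:
FIFO simulation (capacity=2):
  1. access 28: MISS. Cache (old->new): [28]
  2. access 28: HIT. Cache (old->new): [28]
  3. access 16: MISS. Cache (old->new): [28 16]
  4. access 61: MISS, evict 28. Cache (old->new): [16 61]
  5. access 16: HIT. Cache (old->new): [16 61]
  6. access 28: MISS, evict 16. Cache (old->new): [61 28]
  7. access 28: HIT. Cache (old->new): [61 28]
  8. access 64: MISS, evict 61. Cache (old->new): [28 64]
  9. access 10: MISS, evict 28. Cache (old->new): [64 10]
  10. access 16: MISS, evict 64. Cache (old->new): [10 16]
  11. access 64: MISS, evict 10. Cache (old->new): [16 64]
  12. access 95: MISS, evict 16. Cache (old->new): [64 95]
  13. access 16: MISS, evict 64. Cache (old->new): [95 16]
  14. access 16: HIT. Cache (old->new): [95 16]
  15. access 16: HIT. Cache (old->new): [95 16]
  16. access 28: MISS, evict 95. Cache (old->new): [16 28]
  17. access 28: HIT. Cache (old->new): [16 28]
  18. access 16: HIT. Cache (old->new): [16 28]
  19. access 16: HIT. Cache (old->new): [16 28]
  20. access 16: HIT. Cache (old->new): [16 28]
  21. access 16: HIT. Cache (old->new): [16 28]
  22. access 16: HIT. Cache (old->new): [16 28]
  23. access 28: HIT. Cache (old->new): [16 28]
Total: 12 hits, 11 misses, 9 evictions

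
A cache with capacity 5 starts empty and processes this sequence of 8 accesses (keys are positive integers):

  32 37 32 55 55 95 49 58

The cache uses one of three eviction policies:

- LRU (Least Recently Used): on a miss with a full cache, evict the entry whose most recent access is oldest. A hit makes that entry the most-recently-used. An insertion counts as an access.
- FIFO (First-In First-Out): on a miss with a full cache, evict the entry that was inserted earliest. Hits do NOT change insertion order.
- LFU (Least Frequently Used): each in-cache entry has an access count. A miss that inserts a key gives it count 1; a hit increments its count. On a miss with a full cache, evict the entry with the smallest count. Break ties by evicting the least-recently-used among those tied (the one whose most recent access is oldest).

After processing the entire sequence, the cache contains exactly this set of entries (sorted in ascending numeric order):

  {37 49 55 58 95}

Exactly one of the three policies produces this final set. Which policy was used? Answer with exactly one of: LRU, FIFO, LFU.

Simulating under each policy and comparing final sets:
  LRU: final set = {32 49 55 58 95} -> differs
  FIFO: final set = {37 49 55 58 95} -> MATCHES target
  LFU: final set = {32 49 55 58 95} -> differs
Only FIFO produces the target set.

Answer: FIFO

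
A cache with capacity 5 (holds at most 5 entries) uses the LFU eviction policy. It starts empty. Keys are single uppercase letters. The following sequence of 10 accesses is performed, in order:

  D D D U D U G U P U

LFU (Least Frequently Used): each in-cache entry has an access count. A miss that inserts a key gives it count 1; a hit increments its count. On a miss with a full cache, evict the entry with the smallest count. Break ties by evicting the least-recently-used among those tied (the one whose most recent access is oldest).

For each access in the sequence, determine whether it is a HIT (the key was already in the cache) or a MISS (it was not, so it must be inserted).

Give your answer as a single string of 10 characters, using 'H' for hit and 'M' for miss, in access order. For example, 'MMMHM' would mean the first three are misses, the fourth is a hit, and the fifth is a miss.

Answer: MHHMHHMHMH

Derivation:
LFU simulation (capacity=5):
  1. access D: MISS. Cache: [D(c=1)]
  2. access D: HIT, count now 2. Cache: [D(c=2)]
  3. access D: HIT, count now 3. Cache: [D(c=3)]
  4. access U: MISS. Cache: [U(c=1) D(c=3)]
  5. access D: HIT, count now 4. Cache: [U(c=1) D(c=4)]
  6. access U: HIT, count now 2. Cache: [U(c=2) D(c=4)]
  7. access G: MISS. Cache: [G(c=1) U(c=2) D(c=4)]
  8. access U: HIT, count now 3. Cache: [G(c=1) U(c=3) D(c=4)]
  9. access P: MISS. Cache: [G(c=1) P(c=1) U(c=3) D(c=4)]
  10. access U: HIT, count now 4. Cache: [G(c=1) P(c=1) D(c=4) U(c=4)]
Total: 6 hits, 4 misses, 0 evictions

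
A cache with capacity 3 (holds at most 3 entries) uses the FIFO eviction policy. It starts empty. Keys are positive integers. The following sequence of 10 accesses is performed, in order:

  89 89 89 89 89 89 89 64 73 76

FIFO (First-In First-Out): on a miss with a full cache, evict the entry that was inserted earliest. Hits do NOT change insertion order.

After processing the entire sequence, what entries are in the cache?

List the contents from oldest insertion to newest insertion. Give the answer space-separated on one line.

Answer: 64 73 76

Derivation:
FIFO simulation (capacity=3):
  1. access 89: MISS. Cache (old->new): [89]
  2. access 89: HIT. Cache (old->new): [89]
  3. access 89: HIT. Cache (old->new): [89]
  4. access 89: HIT. Cache (old->new): [89]
  5. access 89: HIT. Cache (old->new): [89]
  6. access 89: HIT. Cache (old->new): [89]
  7. access 89: HIT. Cache (old->new): [89]
  8. access 64: MISS. Cache (old->new): [89 64]
  9. access 73: MISS. Cache (old->new): [89 64 73]
  10. access 76: MISS, evict 89. Cache (old->new): [64 73 76]
Total: 6 hits, 4 misses, 1 evictions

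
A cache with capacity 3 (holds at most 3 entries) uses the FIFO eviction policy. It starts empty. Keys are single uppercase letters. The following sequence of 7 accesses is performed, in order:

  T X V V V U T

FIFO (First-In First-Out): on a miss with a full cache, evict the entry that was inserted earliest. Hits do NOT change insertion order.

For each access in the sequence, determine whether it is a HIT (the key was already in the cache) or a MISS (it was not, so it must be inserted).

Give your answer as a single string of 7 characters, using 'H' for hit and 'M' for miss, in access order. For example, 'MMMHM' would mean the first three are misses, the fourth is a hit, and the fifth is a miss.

Answer: MMMHHMM

Derivation:
FIFO simulation (capacity=3):
  1. access T: MISS. Cache (old->new): [T]
  2. access X: MISS. Cache (old->new): [T X]
  3. access V: MISS. Cache (old->new): [T X V]
  4. access V: HIT. Cache (old->new): [T X V]
  5. access V: HIT. Cache (old->new): [T X V]
  6. access U: MISS, evict T. Cache (old->new): [X V U]
  7. access T: MISS, evict X. Cache (old->new): [V U T]
Total: 2 hits, 5 misses, 2 evictions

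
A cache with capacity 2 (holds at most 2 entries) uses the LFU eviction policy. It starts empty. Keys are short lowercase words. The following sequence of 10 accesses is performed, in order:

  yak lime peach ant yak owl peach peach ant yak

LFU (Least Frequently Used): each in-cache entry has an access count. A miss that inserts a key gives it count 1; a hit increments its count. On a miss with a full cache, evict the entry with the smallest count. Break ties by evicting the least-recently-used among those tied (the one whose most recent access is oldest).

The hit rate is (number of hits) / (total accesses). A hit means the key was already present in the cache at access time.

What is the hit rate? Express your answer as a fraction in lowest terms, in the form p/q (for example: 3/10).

Answer: 1/10

Derivation:
LFU simulation (capacity=2):
  1. access yak: MISS. Cache: [yak(c=1)]
  2. access lime: MISS. Cache: [yak(c=1) lime(c=1)]
  3. access peach: MISS, evict yak(c=1). Cache: [lime(c=1) peach(c=1)]
  4. access ant: MISS, evict lime(c=1). Cache: [peach(c=1) ant(c=1)]
  5. access yak: MISS, evict peach(c=1). Cache: [ant(c=1) yak(c=1)]
  6. access owl: MISS, evict ant(c=1). Cache: [yak(c=1) owl(c=1)]
  7. access peach: MISS, evict yak(c=1). Cache: [owl(c=1) peach(c=1)]
  8. access peach: HIT, count now 2. Cache: [owl(c=1) peach(c=2)]
  9. access ant: MISS, evict owl(c=1). Cache: [ant(c=1) peach(c=2)]
  10. access yak: MISS, evict ant(c=1). Cache: [yak(c=1) peach(c=2)]
Total: 1 hits, 9 misses, 7 evictions

Hit rate = 1/10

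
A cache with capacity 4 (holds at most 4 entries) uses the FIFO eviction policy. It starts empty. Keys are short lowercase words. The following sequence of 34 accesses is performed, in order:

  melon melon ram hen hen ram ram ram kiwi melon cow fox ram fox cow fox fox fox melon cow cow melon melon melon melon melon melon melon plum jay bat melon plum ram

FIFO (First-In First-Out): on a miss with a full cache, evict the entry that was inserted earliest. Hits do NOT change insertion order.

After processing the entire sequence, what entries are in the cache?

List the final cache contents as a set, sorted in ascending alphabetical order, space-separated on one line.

FIFO simulation (capacity=4):
  1. access melon: MISS. Cache (old->new): [melon]
  2. access melon: HIT. Cache (old->new): [melon]
  3. access ram: MISS. Cache (old->new): [melon ram]
  4. access hen: MISS. Cache (old->new): [melon ram hen]
  5. access hen: HIT. Cache (old->new): [melon ram hen]
  6. access ram: HIT. Cache (old->new): [melon ram hen]
  7. access ram: HIT. Cache (old->new): [melon ram hen]
  8. access ram: HIT. Cache (old->new): [melon ram hen]
  9. access kiwi: MISS. Cache (old->new): [melon ram hen kiwi]
  10. access melon: HIT. Cache (old->new): [melon ram hen kiwi]
  11. access cow: MISS, evict melon. Cache (old->new): [ram hen kiwi cow]
  12. access fox: MISS, evict ram. Cache (old->new): [hen kiwi cow fox]
  13. access ram: MISS, evict hen. Cache (old->new): [kiwi cow fox ram]
  14. access fox: HIT. Cache (old->new): [kiwi cow fox ram]
  15. access cow: HIT. Cache (old->new): [kiwi cow fox ram]
  16. access fox: HIT. Cache (old->new): [kiwi cow fox ram]
  17. access fox: HIT. Cache (old->new): [kiwi cow fox ram]
  18. access fox: HIT. Cache (old->new): [kiwi cow fox ram]
  19. access melon: MISS, evict kiwi. Cache (old->new): [cow fox ram melon]
  20. access cow: HIT. Cache (old->new): [cow fox ram melon]
  21. access cow: HIT. Cache (old->new): [cow fox ram melon]
  22. access melon: HIT. Cache (old->new): [cow fox ram melon]
  23. access melon: HIT. Cache (old->new): [cow fox ram melon]
  24. access melon: HIT. Cache (old->new): [cow fox ram melon]
  25. access melon: HIT. Cache (old->new): [cow fox ram melon]
  26. access melon: HIT. Cache (old->new): [cow fox ram melon]
  27. access melon: HIT. Cache (old->new): [cow fox ram melon]
  28. access melon: HIT. Cache (old->new): [cow fox ram melon]
  29. access plum: MISS, evict cow. Cache (old->new): [fox ram melon plum]
  30. access jay: MISS, evict fox. Cache (old->new): [ram melon plum jay]
  31. access bat: MISS, evict ram. Cache (old->new): [melon plum jay bat]
  32. access melon: HIT. Cache (old->new): [melon plum jay bat]
  33. access plum: HIT. Cache (old->new): [melon plum jay bat]
  34. access ram: MISS, evict melon. Cache (old->new): [plum jay bat ram]
Total: 22 hits, 12 misses, 8 evictions

Answer: bat jay plum ram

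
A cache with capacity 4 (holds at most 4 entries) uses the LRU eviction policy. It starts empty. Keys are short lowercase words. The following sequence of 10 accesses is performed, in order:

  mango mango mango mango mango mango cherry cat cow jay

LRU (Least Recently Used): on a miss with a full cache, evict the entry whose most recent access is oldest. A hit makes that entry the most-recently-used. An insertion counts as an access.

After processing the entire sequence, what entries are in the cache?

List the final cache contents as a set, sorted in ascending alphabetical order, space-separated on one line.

LRU simulation (capacity=4):
  1. access mango: MISS. Cache (LRU->MRU): [mango]
  2. access mango: HIT. Cache (LRU->MRU): [mango]
  3. access mango: HIT. Cache (LRU->MRU): [mango]
  4. access mango: HIT. Cache (LRU->MRU): [mango]
  5. access mango: HIT. Cache (LRU->MRU): [mango]
  6. access mango: HIT. Cache (LRU->MRU): [mango]
  7. access cherry: MISS. Cache (LRU->MRU): [mango cherry]
  8. access cat: MISS. Cache (LRU->MRU): [mango cherry cat]
  9. access cow: MISS. Cache (LRU->MRU): [mango cherry cat cow]
  10. access jay: MISS, evict mango. Cache (LRU->MRU): [cherry cat cow jay]
Total: 5 hits, 5 misses, 1 evictions

Answer: cat cherry cow jay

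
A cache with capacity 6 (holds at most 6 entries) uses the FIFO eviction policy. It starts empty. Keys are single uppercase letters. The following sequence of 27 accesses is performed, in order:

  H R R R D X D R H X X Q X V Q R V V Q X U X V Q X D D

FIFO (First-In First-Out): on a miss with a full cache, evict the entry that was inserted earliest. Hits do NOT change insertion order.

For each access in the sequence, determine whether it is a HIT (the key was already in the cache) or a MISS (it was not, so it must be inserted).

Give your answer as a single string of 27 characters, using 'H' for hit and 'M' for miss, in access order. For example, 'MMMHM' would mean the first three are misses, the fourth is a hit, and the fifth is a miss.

FIFO simulation (capacity=6):
  1. access H: MISS. Cache (old->new): [H]
  2. access R: MISS. Cache (old->new): [H R]
  3. access R: HIT. Cache (old->new): [H R]
  4. access R: HIT. Cache (old->new): [H R]
  5. access D: MISS. Cache (old->new): [H R D]
  6. access X: MISS. Cache (old->new): [H R D X]
  7. access D: HIT. Cache (old->new): [H R D X]
  8. access R: HIT. Cache (old->new): [H R D X]
  9. access H: HIT. Cache (old->new): [H R D X]
  10. access X: HIT. Cache (old->new): [H R D X]
  11. access X: HIT. Cache (old->new): [H R D X]
  12. access Q: MISS. Cache (old->new): [H R D X Q]
  13. access X: HIT. Cache (old->new): [H R D X Q]
  14. access V: MISS. Cache (old->new): [H R D X Q V]
  15. access Q: HIT. Cache (old->new): [H R D X Q V]
  16. access R: HIT. Cache (old->new): [H R D X Q V]
  17. access V: HIT. Cache (old->new): [H R D X Q V]
  18. access V: HIT. Cache (old->new): [H R D X Q V]
  19. access Q: HIT. Cache (old->new): [H R D X Q V]
  20. access X: HIT. Cache (old->new): [H R D X Q V]
  21. access U: MISS, evict H. Cache (old->new): [R D X Q V U]
  22. access X: HIT. Cache (old->new): [R D X Q V U]
  23. access V: HIT. Cache (old->new): [R D X Q V U]
  24. access Q: HIT. Cache (old->new): [R D X Q V U]
  25. access X: HIT. Cache (old->new): [R D X Q V U]
  26. access D: HIT. Cache (old->new): [R D X Q V U]
  27. access D: HIT. Cache (old->new): [R D X Q V U]
Total: 20 hits, 7 misses, 1 evictions

Answer: MMHHMMHHHHHMHMHHHHHHMHHHHHH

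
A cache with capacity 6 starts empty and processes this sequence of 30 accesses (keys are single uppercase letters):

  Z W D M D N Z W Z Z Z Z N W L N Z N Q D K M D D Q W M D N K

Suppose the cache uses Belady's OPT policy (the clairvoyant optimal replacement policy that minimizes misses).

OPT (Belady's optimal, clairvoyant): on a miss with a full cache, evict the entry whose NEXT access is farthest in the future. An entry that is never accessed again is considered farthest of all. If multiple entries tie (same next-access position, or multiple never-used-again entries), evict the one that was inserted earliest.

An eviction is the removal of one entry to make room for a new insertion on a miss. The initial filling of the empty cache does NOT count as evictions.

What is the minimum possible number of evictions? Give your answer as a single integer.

OPT (Belady) simulation (capacity=6):
  1. access Z: MISS. Cache: [Z]
  2. access W: MISS. Cache: [Z W]
  3. access D: MISS. Cache: [Z W D]
  4. access M: MISS. Cache: [Z W D M]
  5. access D: HIT. Next use of D: step 20. Cache: [Z W D M]
  6. access N: MISS. Cache: [Z W D M N]
  7. access Z: HIT. Next use of Z: step 9. Cache: [Z W D M N]
  8. access W: HIT. Next use of W: step 14. Cache: [Z W D M N]
  9. access Z: HIT. Next use of Z: step 10. Cache: [Z W D M N]
  10. access Z: HIT. Next use of Z: step 11. Cache: [Z W D M N]
  11. access Z: HIT. Next use of Z: step 12. Cache: [Z W D M N]
  12. access Z: HIT. Next use of Z: step 17. Cache: [Z W D M N]
  13. access N: HIT. Next use of N: step 16. Cache: [Z W D M N]
  14. access W: HIT. Next use of W: step 26. Cache: [Z W D M N]
  15. access L: MISS. Cache: [Z W D M N L]
  16. access N: HIT. Next use of N: step 18. Cache: [Z W D M N L]
  17. access Z: HIT. Next use of Z: never. Cache: [Z W D M N L]
  18. access N: HIT. Next use of N: step 29. Cache: [Z W D M N L]
  19. access Q: MISS, evict Z (next use: never). Cache: [W D M N L Q]
  20. access D: HIT. Next use of D: step 23. Cache: [W D M N L Q]
  21. access K: MISS, evict L (next use: never). Cache: [W D M N Q K]
  22. access M: HIT. Next use of M: step 27. Cache: [W D M N Q K]
  23. access D: HIT. Next use of D: step 24. Cache: [W D M N Q K]
  24. access D: HIT. Next use of D: step 28. Cache: [W D M N Q K]
  25. access Q: HIT. Next use of Q: never. Cache: [W D M N Q K]
  26. access W: HIT. Next use of W: never. Cache: [W D M N Q K]
  27. access M: HIT. Next use of M: never. Cache: [W D M N Q K]
  28. access D: HIT. Next use of D: never. Cache: [W D M N Q K]
  29. access N: HIT. Next use of N: never. Cache: [W D M N Q K]
  30. access K: HIT. Next use of K: never. Cache: [W D M N Q K]
Total: 22 hits, 8 misses, 2 evictions

Answer: 2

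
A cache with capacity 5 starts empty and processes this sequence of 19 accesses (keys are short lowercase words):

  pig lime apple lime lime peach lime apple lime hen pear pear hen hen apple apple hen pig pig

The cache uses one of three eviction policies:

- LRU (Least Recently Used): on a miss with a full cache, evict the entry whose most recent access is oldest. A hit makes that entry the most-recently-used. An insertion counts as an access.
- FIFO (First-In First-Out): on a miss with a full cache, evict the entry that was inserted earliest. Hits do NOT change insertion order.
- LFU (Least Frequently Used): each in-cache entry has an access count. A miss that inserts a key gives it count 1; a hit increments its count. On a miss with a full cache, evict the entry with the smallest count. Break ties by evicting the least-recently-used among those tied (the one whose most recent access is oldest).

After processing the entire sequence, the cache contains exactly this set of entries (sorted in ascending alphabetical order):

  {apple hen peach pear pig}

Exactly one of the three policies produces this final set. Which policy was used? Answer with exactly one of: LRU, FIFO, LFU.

Answer: FIFO

Derivation:
Simulating under each policy and comparing final sets:
  LRU: final set = {apple hen lime pear pig} -> differs
  FIFO: final set = {apple hen peach pear pig} -> MATCHES target
  LFU: final set = {apple hen lime pear pig} -> differs
Only FIFO produces the target set.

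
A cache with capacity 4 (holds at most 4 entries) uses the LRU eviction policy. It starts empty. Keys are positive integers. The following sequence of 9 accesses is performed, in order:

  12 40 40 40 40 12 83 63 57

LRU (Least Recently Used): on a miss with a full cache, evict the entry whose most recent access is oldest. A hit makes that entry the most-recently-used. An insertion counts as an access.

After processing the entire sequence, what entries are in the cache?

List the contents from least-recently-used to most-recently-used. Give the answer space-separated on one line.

LRU simulation (capacity=4):
  1. access 12: MISS. Cache (LRU->MRU): [12]
  2. access 40: MISS. Cache (LRU->MRU): [12 40]
  3. access 40: HIT. Cache (LRU->MRU): [12 40]
  4. access 40: HIT. Cache (LRU->MRU): [12 40]
  5. access 40: HIT. Cache (LRU->MRU): [12 40]
  6. access 12: HIT. Cache (LRU->MRU): [40 12]
  7. access 83: MISS. Cache (LRU->MRU): [40 12 83]
  8. access 63: MISS. Cache (LRU->MRU): [40 12 83 63]
  9. access 57: MISS, evict 40. Cache (LRU->MRU): [12 83 63 57]
Total: 4 hits, 5 misses, 1 evictions

Answer: 12 83 63 57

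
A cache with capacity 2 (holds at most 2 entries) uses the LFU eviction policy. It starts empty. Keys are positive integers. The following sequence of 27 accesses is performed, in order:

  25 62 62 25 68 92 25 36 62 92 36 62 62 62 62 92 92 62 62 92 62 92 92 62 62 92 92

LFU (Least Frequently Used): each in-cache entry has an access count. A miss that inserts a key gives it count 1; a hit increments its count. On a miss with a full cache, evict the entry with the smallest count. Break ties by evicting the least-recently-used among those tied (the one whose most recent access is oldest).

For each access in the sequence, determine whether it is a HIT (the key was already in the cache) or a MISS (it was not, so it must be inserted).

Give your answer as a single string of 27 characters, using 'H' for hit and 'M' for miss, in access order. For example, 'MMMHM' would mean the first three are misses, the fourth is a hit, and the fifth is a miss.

LFU simulation (capacity=2):
  1. access 25: MISS. Cache: [25(c=1)]
  2. access 62: MISS. Cache: [25(c=1) 62(c=1)]
  3. access 62: HIT, count now 2. Cache: [25(c=1) 62(c=2)]
  4. access 25: HIT, count now 2. Cache: [62(c=2) 25(c=2)]
  5. access 68: MISS, evict 62(c=2). Cache: [68(c=1) 25(c=2)]
  6. access 92: MISS, evict 68(c=1). Cache: [92(c=1) 25(c=2)]
  7. access 25: HIT, count now 3. Cache: [92(c=1) 25(c=3)]
  8. access 36: MISS, evict 92(c=1). Cache: [36(c=1) 25(c=3)]
  9. access 62: MISS, evict 36(c=1). Cache: [62(c=1) 25(c=3)]
  10. access 92: MISS, evict 62(c=1). Cache: [92(c=1) 25(c=3)]
  11. access 36: MISS, evict 92(c=1). Cache: [36(c=1) 25(c=3)]
  12. access 62: MISS, evict 36(c=1). Cache: [62(c=1) 25(c=3)]
  13. access 62: HIT, count now 2. Cache: [62(c=2) 25(c=3)]
  14. access 62: HIT, count now 3. Cache: [25(c=3) 62(c=3)]
  15. access 62: HIT, count now 4. Cache: [25(c=3) 62(c=4)]
  16. access 92: MISS, evict 25(c=3). Cache: [92(c=1) 62(c=4)]
  17. access 92: HIT, count now 2. Cache: [92(c=2) 62(c=4)]
  18. access 62: HIT, count now 5. Cache: [92(c=2) 62(c=5)]
  19. access 62: HIT, count now 6. Cache: [92(c=2) 62(c=6)]
  20. access 92: HIT, count now 3. Cache: [92(c=3) 62(c=6)]
  21. access 62: HIT, count now 7. Cache: [92(c=3) 62(c=7)]
  22. access 92: HIT, count now 4. Cache: [92(c=4) 62(c=7)]
  23. access 92: HIT, count now 5. Cache: [92(c=5) 62(c=7)]
  24. access 62: HIT, count now 8. Cache: [92(c=5) 62(c=8)]
  25. access 62: HIT, count now 9. Cache: [92(c=5) 62(c=9)]
  26. access 92: HIT, count now 6. Cache: [92(c=6) 62(c=9)]
  27. access 92: HIT, count now 7. Cache: [92(c=7) 62(c=9)]
Total: 17 hits, 10 misses, 8 evictions

Answer: MMHHMMHMMMMMHHHMHHHHHHHHHHH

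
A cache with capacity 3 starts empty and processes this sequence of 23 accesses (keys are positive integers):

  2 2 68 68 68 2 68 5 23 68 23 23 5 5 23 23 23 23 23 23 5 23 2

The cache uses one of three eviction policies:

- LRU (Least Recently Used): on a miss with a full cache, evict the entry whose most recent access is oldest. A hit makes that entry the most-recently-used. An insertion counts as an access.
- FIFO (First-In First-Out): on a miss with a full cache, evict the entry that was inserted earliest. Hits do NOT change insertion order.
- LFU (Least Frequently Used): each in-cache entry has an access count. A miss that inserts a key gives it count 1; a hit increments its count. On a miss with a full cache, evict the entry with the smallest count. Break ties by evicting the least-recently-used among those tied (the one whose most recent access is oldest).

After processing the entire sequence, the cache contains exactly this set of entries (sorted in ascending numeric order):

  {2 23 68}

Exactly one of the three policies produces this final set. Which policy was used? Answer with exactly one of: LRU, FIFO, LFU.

Simulating under each policy and comparing final sets:
  LRU: final set = {2 5 23} -> differs
  FIFO: final set = {2 5 23} -> differs
  LFU: final set = {2 23 68} -> MATCHES target
Only LFU produces the target set.

Answer: LFU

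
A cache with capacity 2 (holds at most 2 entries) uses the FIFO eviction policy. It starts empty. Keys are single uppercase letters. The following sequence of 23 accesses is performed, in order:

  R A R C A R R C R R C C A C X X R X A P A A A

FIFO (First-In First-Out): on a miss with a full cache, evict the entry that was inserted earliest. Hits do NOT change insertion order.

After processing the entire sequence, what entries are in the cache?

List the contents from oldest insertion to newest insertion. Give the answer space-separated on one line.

Answer: A P

Derivation:
FIFO simulation (capacity=2):
  1. access R: MISS. Cache (old->new): [R]
  2. access A: MISS. Cache (old->new): [R A]
  3. access R: HIT. Cache (old->new): [R A]
  4. access C: MISS, evict R. Cache (old->new): [A C]
  5. access A: HIT. Cache (old->new): [A C]
  6. access R: MISS, evict A. Cache (old->new): [C R]
  7. access R: HIT. Cache (old->new): [C R]
  8. access C: HIT. Cache (old->new): [C R]
  9. access R: HIT. Cache (old->new): [C R]
  10. access R: HIT. Cache (old->new): [C R]
  11. access C: HIT. Cache (old->new): [C R]
  12. access C: HIT. Cache (old->new): [C R]
  13. access A: MISS, evict C. Cache (old->new): [R A]
  14. access C: MISS, evict R. Cache (old->new): [A C]
  15. access X: MISS, evict A. Cache (old->new): [C X]
  16. access X: HIT. Cache (old->new): [C X]
  17. access R: MISS, evict C. Cache (old->new): [X R]
  18. access X: HIT. Cache (old->new): [X R]
  19. access A: MISS, evict X. Cache (old->new): [R A]
  20. access P: MISS, evict R. Cache (old->new): [A P]
  21. access A: HIT. Cache (old->new): [A P]
  22. access A: HIT. Cache (old->new): [A P]
  23. access A: HIT. Cache (old->new): [A P]
Total: 13 hits, 10 misses, 8 evictions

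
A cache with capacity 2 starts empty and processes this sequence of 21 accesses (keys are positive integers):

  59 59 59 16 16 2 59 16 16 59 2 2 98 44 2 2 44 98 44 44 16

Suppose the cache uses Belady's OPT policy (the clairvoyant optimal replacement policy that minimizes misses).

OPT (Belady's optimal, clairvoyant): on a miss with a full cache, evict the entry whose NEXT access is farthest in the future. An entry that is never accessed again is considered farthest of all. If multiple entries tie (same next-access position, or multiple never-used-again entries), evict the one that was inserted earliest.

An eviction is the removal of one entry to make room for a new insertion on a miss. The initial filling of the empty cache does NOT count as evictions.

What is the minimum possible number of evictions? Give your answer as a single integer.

OPT (Belady) simulation (capacity=2):
  1. access 59: MISS. Cache: [59]
  2. access 59: HIT. Next use of 59: step 3. Cache: [59]
  3. access 59: HIT. Next use of 59: step 7. Cache: [59]
  4. access 16: MISS. Cache: [59 16]
  5. access 16: HIT. Next use of 16: step 8. Cache: [59 16]
  6. access 2: MISS, evict 16 (next use: step 8). Cache: [59 2]
  7. access 59: HIT. Next use of 59: step 10. Cache: [59 2]
  8. access 16: MISS, evict 2 (next use: step 11). Cache: [59 16]
  9. access 16: HIT. Next use of 16: step 21. Cache: [59 16]
  10. access 59: HIT. Next use of 59: never. Cache: [59 16]
  11. access 2: MISS, evict 59 (next use: never). Cache: [16 2]
  12. access 2: HIT. Next use of 2: step 15. Cache: [16 2]
  13. access 98: MISS, evict 16 (next use: step 21). Cache: [2 98]
  14. access 44: MISS, evict 98 (next use: step 18). Cache: [2 44]
  15. access 2: HIT. Next use of 2: step 16. Cache: [2 44]
  16. access 2: HIT. Next use of 2: never. Cache: [2 44]
  17. access 44: HIT. Next use of 44: step 19. Cache: [2 44]
  18. access 98: MISS, evict 2 (next use: never). Cache: [44 98]
  19. access 44: HIT. Next use of 44: step 20. Cache: [44 98]
  20. access 44: HIT. Next use of 44: never. Cache: [44 98]
  21. access 16: MISS, evict 44 (next use: never). Cache: [98 16]
Total: 12 hits, 9 misses, 7 evictions

Answer: 7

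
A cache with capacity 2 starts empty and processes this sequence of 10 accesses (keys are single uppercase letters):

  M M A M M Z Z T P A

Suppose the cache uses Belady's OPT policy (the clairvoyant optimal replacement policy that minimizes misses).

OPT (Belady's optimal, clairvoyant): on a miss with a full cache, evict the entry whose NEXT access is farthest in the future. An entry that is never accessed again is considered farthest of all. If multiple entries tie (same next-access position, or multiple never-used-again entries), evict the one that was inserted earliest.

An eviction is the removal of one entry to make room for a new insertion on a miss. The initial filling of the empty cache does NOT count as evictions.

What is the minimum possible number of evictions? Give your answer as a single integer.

OPT (Belady) simulation (capacity=2):
  1. access M: MISS. Cache: [M]
  2. access M: HIT. Next use of M: step 4. Cache: [M]
  3. access A: MISS. Cache: [M A]
  4. access M: HIT. Next use of M: step 5. Cache: [M A]
  5. access M: HIT. Next use of M: never. Cache: [M A]
  6. access Z: MISS, evict M (next use: never). Cache: [A Z]
  7. access Z: HIT. Next use of Z: never. Cache: [A Z]
  8. access T: MISS, evict Z (next use: never). Cache: [A T]
  9. access P: MISS, evict T (next use: never). Cache: [A P]
  10. access A: HIT. Next use of A: never. Cache: [A P]
Total: 5 hits, 5 misses, 3 evictions

Answer: 3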